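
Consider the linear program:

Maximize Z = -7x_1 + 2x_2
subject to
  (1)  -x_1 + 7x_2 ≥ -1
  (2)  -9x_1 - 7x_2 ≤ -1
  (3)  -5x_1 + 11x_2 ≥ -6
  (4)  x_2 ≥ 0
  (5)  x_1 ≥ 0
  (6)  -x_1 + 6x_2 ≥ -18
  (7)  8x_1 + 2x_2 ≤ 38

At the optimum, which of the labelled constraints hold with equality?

Feasible corners and Z = -7x_1 + 2x_2:
  (31/24, 1/24) → Z = -215/24
  (1, 0) → Z = -7
  (1/9, 0) → Z = -7/9
  (0, 1/7) → Z = 2/7
  (215/49, 71/49) → Z = -1363/49
  (0, 19) → Z = 38

The maximum is at (0, 19). Substituting into each constraint, equality holds for (5) and (7); the remaining constraints have slack.

(5) and (7)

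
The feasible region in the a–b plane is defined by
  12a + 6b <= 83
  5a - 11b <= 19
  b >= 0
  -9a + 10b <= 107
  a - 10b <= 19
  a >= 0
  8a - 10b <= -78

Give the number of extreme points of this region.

4

Intersecting each pair of boundary lines and keeping only the points that satisfy every inequality leaves:
  (94/87, 677/58)
  (181/84, 200/21)
  (0, 107/10)
  (0, 39/5)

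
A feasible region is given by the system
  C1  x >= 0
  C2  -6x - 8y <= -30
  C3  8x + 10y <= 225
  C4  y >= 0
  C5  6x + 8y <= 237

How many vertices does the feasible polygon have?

Of the 9 pairwise boundary intersections, those satisfying every inequality are:
  (0, 15/4)
  (0, 45/2)
  (5, 0)
  (225/8, 0)

4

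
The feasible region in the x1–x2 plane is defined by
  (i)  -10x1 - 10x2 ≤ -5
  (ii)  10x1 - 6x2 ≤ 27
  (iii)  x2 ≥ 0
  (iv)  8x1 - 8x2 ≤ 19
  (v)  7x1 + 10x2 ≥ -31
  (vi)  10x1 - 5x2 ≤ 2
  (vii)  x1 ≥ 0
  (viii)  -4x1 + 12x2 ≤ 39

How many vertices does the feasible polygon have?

Intersecting each pair of boundary lines and keeping only the points that satisfy every inequality leaves:
  (3/10, 1/5)
  (0, 1/2)
  (219/100, 199/50)
  (0, 13/4)

4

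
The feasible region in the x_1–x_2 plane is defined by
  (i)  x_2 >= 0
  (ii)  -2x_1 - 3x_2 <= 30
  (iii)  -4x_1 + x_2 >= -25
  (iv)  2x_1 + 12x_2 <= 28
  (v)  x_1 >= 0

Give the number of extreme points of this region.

4

Pairwise boundary intersections that survive every other constraint:
  (25/4, 0)
  (0, 0)
  (164/25, 31/25)
  (0, 7/3)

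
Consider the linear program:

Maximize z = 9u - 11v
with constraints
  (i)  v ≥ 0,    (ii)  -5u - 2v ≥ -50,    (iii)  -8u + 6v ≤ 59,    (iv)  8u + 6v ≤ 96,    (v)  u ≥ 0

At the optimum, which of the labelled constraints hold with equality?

(i) and (ii)

Vertices and z = 9u - 11v:
  (10, 0) → z = 90
  (0, 0) → z = 0
  (54/7, 40/7) → z = 46/7
  (37/16, 155/12) → z = -5821/48
  (0, 59/6) → z = -649/6

The maximum is at (10, 0). Substituting into each constraint, equality holds for (i) and (ii); the remaining constraints have slack.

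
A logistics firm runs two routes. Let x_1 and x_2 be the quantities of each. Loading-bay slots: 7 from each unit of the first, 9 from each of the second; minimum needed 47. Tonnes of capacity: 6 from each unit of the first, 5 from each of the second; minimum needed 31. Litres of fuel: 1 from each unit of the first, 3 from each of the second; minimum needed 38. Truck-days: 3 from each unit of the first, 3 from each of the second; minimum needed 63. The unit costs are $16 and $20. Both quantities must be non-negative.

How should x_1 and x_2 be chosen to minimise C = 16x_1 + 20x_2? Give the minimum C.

The feasible region is unbounded (it extends along (0, 1), (1, 0)), but C strictly increases along every unbounded feasible direction, so there is no improving ray and the minimum is attained at a vertex.

x_1 = 25/2, x_2 = 17/2, minimum C = 370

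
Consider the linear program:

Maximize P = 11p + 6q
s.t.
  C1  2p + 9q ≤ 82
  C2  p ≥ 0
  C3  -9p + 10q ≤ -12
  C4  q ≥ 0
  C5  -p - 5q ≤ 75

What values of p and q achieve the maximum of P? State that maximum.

p = 41, q = 0, maximum P = 451

Vertices and P = 11p + 6q:
  (928/101, 714/101) → P = 14492/101
  (41, 0) → P = 451
  (4/3, 0) → P = 44/3

At the optimal vertex, 2p + 9q = 82 and q = 0.
Solving simultaneously gives p = 41, q = 0.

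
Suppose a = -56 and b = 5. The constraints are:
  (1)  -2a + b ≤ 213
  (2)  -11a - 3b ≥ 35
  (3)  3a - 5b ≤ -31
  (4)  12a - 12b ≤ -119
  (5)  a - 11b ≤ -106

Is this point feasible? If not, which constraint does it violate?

(1): 117 ≤ 213 ✓
(2): 601 ≥ 35 ✓
(3): -193 ≤ -31 ✓
(4): -732 ≤ -119 ✓
(5): -111 ≤ -106 ✓

feasible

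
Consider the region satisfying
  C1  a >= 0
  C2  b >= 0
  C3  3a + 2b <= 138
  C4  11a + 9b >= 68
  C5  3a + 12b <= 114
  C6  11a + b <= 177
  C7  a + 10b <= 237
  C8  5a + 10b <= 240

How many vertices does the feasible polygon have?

5

Of the 28 pairwise boundary intersections, those satisfying every inequality are:
  (0, 68/9)
  (0, 19/2)
  (68/11, 0)
  (177/11, 0)
  (670/43, 241/43)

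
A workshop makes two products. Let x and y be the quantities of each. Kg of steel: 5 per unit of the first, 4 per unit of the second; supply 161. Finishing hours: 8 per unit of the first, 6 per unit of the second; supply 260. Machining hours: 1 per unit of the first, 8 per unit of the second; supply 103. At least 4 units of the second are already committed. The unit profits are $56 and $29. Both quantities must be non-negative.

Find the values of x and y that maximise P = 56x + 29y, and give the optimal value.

Corner points and P = 56x + 29y:
  (0, 103/8) → P = 2987/8
  (0, 4) → P = 116
  (73/3, 59/6) → P = 9887/6
  (29, 4) → P = 1740

The binding constraints are 5x + 4y = 161 and y = 4.
Solving simultaneously gives x = 29, y = 4.

x = 29, y = 4, maximum P = 1740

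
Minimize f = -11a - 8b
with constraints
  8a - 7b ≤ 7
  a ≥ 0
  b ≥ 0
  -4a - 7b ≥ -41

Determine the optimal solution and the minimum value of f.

Extreme points and f = -11a - 8b:
  (7/8, 0) → f = -77/8
  (4, 25/7) → f = -508/7
  (0, 0) → f = 0
  (0, 41/7) → f = -328/7

The binding constraints are 8a - 7b = 7 and -4a - 7b = -41.
Solving simultaneously gives a = 4, b = 25/7.

a = 4, b = 25/7, minimum f = -508/7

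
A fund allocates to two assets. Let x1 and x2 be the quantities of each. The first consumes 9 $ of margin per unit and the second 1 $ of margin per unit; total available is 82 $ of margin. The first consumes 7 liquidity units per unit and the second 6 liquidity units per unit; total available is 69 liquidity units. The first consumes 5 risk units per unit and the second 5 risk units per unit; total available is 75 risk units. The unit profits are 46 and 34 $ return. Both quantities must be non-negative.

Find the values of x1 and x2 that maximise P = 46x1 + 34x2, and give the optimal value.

Feasible corners and P = 46x1 + 34x2:
  (0, 0) → P = 0
  (0, 23/2) → P = 391
  (82/9, 0) → P = 3772/9
  (9, 1) → P = 448

x1 = 9, x2 = 1, maximum P = 448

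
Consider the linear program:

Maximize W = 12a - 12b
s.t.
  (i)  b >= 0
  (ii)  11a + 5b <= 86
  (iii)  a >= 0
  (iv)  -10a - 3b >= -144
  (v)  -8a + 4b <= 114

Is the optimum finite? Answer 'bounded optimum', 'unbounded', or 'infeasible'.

bounded optimum

Feasible corners and W = 12a - 12b:
  (86/11, 0) → W = 1032/11
  (0, 0) → W = 0
  (0, 86/5) → W = -1032/5
The feasible region has finitely many vertices and no improving ray; the maximum is 1032/11 at (86/11, 0).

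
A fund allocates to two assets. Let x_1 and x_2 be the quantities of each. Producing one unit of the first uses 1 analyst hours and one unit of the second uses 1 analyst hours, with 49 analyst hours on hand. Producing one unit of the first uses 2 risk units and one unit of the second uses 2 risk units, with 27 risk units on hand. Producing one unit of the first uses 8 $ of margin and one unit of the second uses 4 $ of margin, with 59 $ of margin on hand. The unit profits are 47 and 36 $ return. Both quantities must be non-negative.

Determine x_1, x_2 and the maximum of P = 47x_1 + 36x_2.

x_1 = 5/4, x_2 = 49/4, maximum P = 1999/4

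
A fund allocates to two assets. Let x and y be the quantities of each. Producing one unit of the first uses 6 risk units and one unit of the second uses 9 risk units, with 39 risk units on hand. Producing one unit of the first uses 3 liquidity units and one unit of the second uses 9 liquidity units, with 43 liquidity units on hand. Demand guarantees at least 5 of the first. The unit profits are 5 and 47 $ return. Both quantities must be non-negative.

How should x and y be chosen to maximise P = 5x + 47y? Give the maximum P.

Extreme points and P = 5x + 47y:
  (13/2, 0) → P = 65/2
  (5, 0) → P = 25
  (5, 1) → P = 72

x = 5, y = 1, maximum P = 72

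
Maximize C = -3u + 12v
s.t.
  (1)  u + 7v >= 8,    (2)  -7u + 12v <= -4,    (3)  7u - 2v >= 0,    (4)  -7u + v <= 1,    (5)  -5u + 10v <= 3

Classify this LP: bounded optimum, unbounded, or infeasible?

From the feasible point (124/61, 52/61), moving in the direction (10, 5) keeps every constraint satisfied while C increases without bound.

unbounded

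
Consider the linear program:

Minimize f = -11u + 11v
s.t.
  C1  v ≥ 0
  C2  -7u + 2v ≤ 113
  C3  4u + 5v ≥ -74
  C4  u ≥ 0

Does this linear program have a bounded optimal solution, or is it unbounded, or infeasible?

From the feasible point (0, 0), moving in the direction (1, 0) keeps every constraint satisfied while f decreases without bound.

unbounded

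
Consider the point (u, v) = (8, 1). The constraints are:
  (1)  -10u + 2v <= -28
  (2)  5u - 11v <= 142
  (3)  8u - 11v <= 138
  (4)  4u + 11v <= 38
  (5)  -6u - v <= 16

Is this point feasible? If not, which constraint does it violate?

Constraint (4): 4u + 11v = 43, which is not ≤ 38. All other constraints are satisfied.

not feasible — violates (4)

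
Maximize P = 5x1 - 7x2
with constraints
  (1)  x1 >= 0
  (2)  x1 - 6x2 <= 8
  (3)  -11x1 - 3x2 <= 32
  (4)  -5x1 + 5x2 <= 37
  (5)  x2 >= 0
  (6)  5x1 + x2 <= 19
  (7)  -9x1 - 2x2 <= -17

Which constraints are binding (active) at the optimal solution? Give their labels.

(5) and (6)

Corner points and P = 5x1 - 7x2:
  (29/15, 28/3) → P = -167/3
  (1/5, 38/5) → P = -261/5
  (19/5, 0) → P = 19
  (17/9, 0) → P = 85/9

The maximum is at (19/5, 0). Substituting into each constraint, equality holds for (5) and (6); the remaining constraints have slack.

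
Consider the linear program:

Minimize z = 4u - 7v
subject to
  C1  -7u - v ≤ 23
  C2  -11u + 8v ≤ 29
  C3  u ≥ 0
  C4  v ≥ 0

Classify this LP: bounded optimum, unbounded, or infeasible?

unbounded

From the feasible point (0, 29/8), moving in the direction (8, 11) keeps every constraint satisfied while z decreases without bound.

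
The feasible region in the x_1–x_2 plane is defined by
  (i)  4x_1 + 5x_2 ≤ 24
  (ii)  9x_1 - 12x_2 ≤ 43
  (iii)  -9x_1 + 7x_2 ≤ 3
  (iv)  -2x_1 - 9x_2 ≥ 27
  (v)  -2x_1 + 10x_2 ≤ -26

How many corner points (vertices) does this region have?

4

Of the 10 pairwise boundary intersections, those satisfying every inequality are:
  (-337/45, -46/5)
  (3/5, -47/15)
  (-53/19, -60/19)
  (-18/19, -53/19)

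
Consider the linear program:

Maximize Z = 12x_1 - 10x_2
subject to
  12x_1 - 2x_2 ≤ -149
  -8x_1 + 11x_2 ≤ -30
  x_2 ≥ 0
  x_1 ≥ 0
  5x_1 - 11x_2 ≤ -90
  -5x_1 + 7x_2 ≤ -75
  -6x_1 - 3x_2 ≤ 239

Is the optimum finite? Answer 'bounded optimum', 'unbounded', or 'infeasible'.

The boundaries 5x_1 - 11x_2 = -90 and -5x_1 + 7x_2 = -75 meet at (291/4, 165/4), but that point violates 12x_1 - 2x_2 ≤ -149. Every candidate vertex is excluded by some other constraint, so the feasible region is empty.

infeasible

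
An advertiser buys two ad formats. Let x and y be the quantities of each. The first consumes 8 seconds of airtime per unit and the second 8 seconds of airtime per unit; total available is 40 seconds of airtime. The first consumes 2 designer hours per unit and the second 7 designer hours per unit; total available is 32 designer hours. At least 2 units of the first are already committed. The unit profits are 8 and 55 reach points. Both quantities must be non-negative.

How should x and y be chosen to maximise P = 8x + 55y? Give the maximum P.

Feasible corners and P = 8x + 55y:
  (5, 0) → P = 40
  (2, 0) → P = 16
  (2, 3) → P = 181

The binding constraints are 8x + 8y = 40 and x = 2.
Solving simultaneously gives x = 2, y = 3.

x = 2, y = 3, maximum P = 181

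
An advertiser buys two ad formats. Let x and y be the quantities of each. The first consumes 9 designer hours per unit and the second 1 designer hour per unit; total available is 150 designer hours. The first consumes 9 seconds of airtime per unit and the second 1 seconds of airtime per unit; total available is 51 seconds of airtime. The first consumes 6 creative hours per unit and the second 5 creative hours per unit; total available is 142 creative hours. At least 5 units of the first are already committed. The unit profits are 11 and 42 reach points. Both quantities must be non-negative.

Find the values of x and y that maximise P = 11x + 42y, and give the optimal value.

At the optimal vertex, 9x + y = 51 and x = 5.
Solving simultaneously gives x = 5, y = 6.

x = 5, y = 6, maximum P = 307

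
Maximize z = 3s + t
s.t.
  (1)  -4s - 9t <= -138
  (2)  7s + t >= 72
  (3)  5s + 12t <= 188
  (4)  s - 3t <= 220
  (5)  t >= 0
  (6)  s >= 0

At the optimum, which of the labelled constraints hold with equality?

(3) and (5)

Extreme points and z = 3s + t:
  (510/59, 678/59) → z = 2208/59
  (69/2, 0) → z = 207/2
  (676/79, 956/79) → z = 2984/79
  (188/5, 0) → z = 564/5

The maximum is at (188/5, 0). Substituting into each constraint, equality holds for (3) and (5); the remaining constraints have slack.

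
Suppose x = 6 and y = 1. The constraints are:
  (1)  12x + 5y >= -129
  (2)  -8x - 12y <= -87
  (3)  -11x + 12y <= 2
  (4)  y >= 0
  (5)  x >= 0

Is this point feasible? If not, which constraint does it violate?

not feasible — violates (2)

Constraint (2): -8x - 12y = -60, which is not ≤ -87. All other constraints are satisfied.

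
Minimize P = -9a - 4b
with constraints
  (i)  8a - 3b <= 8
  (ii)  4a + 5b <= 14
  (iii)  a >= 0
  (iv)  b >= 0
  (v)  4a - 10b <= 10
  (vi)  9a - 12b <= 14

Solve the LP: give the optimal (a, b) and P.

Feasible corners and P = -9a - 4b:
  (41/26, 20/13) → P = -529/26
  (1, 0) → P = -9
  (0, 14/5) → P = -56/5
  (0, 0) → P = 0

a = 41/26, b = 20/13, minimum P = -529/26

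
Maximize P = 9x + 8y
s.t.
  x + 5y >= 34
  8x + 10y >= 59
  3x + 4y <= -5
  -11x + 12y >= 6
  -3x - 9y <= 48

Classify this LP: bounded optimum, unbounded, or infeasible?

infeasible

The boundaries x + 5y = 34 and 8x + 10y = 59 meet at (-3/2, 71/10), but that point violates 3x + 4y ≤ -5. Every candidate vertex is excluded by some other constraint, so the feasible region is empty.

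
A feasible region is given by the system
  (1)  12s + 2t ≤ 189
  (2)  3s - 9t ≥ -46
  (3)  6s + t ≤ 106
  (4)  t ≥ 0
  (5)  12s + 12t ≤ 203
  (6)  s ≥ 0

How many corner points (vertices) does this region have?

5

Pairwise boundary intersections that survive every other constraint:
  (63/4, 0)
  (931/60, 7/5)
  (425/48, 129/16)
  (0, 46/9)
  (0, 0)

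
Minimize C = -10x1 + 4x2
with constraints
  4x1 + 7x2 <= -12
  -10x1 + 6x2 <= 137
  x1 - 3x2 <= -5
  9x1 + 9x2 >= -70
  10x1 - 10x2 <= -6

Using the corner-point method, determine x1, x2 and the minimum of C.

x1 = -71/19, x2 = 8/19, minimum C = 742/19

Vertices and C = -10x1 + 4x2:
  (-1031/94, 214/47) → C = 6011/47
  (-71/19, 8/19) → C = 742/19
  (-551/48, 533/144) → C = 9331/72
  (-85/12, -25/36) → C = 1225/18

The optimum lies where 4x1 + 7x2 = -12 and x1 - 3x2 = -5.
Solving simultaneously gives x1 = -71/19, x2 = 8/19.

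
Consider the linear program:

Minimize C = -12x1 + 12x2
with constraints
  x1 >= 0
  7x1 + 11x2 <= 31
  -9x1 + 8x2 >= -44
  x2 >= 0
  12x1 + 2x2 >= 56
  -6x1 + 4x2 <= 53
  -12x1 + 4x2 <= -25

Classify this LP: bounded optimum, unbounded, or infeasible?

The boundaries 7x1 + 11x2 = 31 and -9x1 + 8x2 = -44 meet at (732/155, -29/155), but that point violates x2 ≥ 0. Every candidate vertex is excluded by some other constraint, so the feasible region is empty.

infeasible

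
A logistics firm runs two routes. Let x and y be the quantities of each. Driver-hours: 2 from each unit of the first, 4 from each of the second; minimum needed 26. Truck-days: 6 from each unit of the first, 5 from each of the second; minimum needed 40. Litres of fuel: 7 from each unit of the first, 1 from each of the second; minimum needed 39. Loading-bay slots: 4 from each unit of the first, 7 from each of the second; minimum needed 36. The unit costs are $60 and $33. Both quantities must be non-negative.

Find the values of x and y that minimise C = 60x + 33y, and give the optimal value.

x = 5, y = 4, minimum C = 432

Extreme points and C = 60x + 33y:
  (0, 39) → C = 1287
  (13, 0) → C = 780
  (5, 4) → C = 432
The feasible region is unbounded (it extends along (0, 1), (1, 0)), but C strictly increases along every unbounded feasible direction, so there is no improving ray and the minimum is attained at a vertex.

The binding constraints are 2x + 4y = 26 and 7x + y = 39.
Solving simultaneously gives x = 5, y = 4.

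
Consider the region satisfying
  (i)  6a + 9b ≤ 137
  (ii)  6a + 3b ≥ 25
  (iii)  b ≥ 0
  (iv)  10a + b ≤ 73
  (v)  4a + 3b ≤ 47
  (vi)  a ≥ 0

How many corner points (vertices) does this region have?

Pairwise boundary intersections that survive every other constraint:
  (2/3, 133/9)
  (0, 137/9)
  (25/6, 0)
  (0, 25/3)
  (73/10, 0)
  (86/13, 89/13)

6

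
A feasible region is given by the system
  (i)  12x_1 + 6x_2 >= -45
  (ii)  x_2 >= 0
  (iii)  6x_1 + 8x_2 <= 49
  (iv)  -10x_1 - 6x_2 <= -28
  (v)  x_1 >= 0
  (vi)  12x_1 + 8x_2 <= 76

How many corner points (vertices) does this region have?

5

The feasible vertices (each the meet of two boundaries and inside every other half-plane) are:
  (14/5, 0)
  (19/3, 0)
  (0, 49/8)
  (9/2, 11/4)
  (0, 14/3)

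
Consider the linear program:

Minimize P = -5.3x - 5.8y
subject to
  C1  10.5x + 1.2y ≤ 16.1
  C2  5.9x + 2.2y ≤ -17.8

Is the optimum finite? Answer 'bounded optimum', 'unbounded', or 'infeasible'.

unbounded

From the feasible point (2839/801, -28189/1602), moving in the direction (-2.2, 5.9) keeps every constraint satisfied while P decreases without bound.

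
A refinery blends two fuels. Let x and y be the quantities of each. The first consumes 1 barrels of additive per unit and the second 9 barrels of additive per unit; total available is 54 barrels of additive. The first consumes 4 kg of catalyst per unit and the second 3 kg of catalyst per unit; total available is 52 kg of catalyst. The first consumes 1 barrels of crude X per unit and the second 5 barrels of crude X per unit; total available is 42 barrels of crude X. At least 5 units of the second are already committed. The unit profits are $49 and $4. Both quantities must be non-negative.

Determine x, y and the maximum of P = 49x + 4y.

Extreme points and P = 49x + 4y:
  (0, 6) → P = 24
  (0, 5) → P = 20
  (9, 5) → P = 461

The optimum lies where x + 9y = 54 and y = 5.
Solving simultaneously gives x = 9, y = 5.

x = 9, y = 5, maximum P = 461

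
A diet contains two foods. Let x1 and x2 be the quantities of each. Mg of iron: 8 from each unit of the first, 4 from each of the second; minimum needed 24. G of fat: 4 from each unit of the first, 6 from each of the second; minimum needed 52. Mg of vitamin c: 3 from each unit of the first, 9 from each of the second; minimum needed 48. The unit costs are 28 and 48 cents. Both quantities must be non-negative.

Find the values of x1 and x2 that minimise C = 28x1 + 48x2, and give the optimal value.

Vertices and C = 28x1 + 48x2:
  (0, 26/3) → C = 416
  (16, 0) → C = 448
  (10, 2) → C = 376
The feasible region is unbounded (it extends along (0, 1), (1, 0)), but C strictly increases along every unbounded feasible direction, so there is no improving ray and the minimum is attained at a vertex.

The optimum lies where 4x1 + 6x2 = 52 and 3x1 + 9x2 = 48.
Solving simultaneously gives x1 = 10, x2 = 2.

x1 = 10, x2 = 2, minimum C = 376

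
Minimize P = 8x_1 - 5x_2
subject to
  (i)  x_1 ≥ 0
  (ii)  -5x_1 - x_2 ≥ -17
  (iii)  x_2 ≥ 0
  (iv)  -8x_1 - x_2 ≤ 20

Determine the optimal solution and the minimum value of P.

x_1 = 0, x_2 = 17, minimum P = -85

Corner points and P = 8x_1 - 5x_2:
  (0, 17) → P = -85
  (0, 0) → P = 0
  (17/5, 0) → P = 136/5

The binding constraints are x_1 = 0 and -5x_1 - x_2 = -17.
Solving simultaneously gives x_1 = 0, x_2 = 17.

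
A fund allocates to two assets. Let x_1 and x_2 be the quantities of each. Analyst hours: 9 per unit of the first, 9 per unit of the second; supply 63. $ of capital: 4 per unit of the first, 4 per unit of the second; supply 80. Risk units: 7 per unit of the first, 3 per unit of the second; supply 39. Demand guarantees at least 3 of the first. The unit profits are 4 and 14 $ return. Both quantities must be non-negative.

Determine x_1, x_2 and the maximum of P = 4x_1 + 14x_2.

x_1 = 3, x_2 = 4, maximum P = 68

Extreme points and P = 4x_1 + 14x_2:
  (39/7, 0) → P = 156/7
  (3, 0) → P = 12
  (9/2, 5/2) → P = 53
  (3, 4) → P = 68

The optimum lies where 9x_1 + 9x_2 = 63 and x_1 = 3.
Solving simultaneously gives x_1 = 3, x_2 = 4.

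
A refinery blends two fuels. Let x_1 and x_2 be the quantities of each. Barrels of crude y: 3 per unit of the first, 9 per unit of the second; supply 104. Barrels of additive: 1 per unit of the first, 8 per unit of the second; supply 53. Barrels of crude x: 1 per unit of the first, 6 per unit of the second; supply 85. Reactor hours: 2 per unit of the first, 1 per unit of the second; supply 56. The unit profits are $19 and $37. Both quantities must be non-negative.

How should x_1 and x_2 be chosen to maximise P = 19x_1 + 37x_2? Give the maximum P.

x_1 = 80/3, x_2 = 8/3, maximum P = 1816/3

Vertices and P = 19x_1 + 37x_2:
  (0, 0) → P = 0
  (0, 53/8) → P = 1961/8
  (28, 0) → P = 532
  (71/3, 11/3) → P = 1756/3
  (80/3, 8/3) → P = 1816/3

The binding constraints are 3x_1 + 9x_2 = 104 and 2x_1 + x_2 = 56.
Solving simultaneously gives x_1 = 80/3, x_2 = 8/3.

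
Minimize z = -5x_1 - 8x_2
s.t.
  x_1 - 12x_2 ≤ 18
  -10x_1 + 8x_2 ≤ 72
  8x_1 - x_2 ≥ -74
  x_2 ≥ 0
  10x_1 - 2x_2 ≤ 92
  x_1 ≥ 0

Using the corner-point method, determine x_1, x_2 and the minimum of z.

x_1 = 44/3, x_2 = 82/3, minimum z = -292

The binding constraints are -10x_1 + 8x_2 = 72 and 10x_1 - 2x_2 = 92.
Solving simultaneously gives x_1 = 44/3, x_2 = 82/3.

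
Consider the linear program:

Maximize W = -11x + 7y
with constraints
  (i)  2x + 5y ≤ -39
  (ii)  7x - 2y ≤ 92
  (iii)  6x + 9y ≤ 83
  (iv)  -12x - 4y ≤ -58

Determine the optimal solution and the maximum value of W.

x = 223/26, y = -146/13, maximum W = -4497/26

At the optimal vertex, 2x + 5y = -39 and -12x - 4y = -58.
Solving simultaneously gives x = 223/26, y = -146/13.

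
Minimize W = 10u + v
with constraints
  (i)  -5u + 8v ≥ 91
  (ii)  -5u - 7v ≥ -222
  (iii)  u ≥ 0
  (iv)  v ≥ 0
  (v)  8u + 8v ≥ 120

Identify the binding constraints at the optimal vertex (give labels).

(iii) and (v)

Extreme points and W = 10u + v:
  (1139/75, 313/15) → W = 2591/15
  (29/13, 166/13) → W = 456/13
  (0, 222/7) → W = 222/7
  (0, 15) → W = 15

The minimum is at (0, 15). Substituting into each constraint, equality holds for (iii) and (v); the remaining constraints have slack.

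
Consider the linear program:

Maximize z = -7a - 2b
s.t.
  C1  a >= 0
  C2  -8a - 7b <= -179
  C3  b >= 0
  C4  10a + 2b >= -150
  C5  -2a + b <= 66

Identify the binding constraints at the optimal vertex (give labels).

Corner points and z = -7a - 2b:
  (0, 179/7) → z = -358/7
  (0, 66) → z = -132
  (179/8, 0) → z = -1253/8
The feasible region is unbounded (it extends along (1, 2), (1, 0)), but z strictly decreases along every unbounded feasible direction, so there is no improving ray and the maximum is attained at a vertex.

The maximum is at (0, 179/7). Substituting into each constraint, equality holds for C1 and C2; the remaining constraints have slack.

C1 and C2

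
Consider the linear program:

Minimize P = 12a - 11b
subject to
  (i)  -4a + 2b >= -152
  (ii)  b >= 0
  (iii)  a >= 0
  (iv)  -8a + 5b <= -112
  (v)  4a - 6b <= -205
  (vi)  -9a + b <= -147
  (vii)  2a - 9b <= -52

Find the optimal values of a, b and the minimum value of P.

a = 134, b = 192, minimum P = -504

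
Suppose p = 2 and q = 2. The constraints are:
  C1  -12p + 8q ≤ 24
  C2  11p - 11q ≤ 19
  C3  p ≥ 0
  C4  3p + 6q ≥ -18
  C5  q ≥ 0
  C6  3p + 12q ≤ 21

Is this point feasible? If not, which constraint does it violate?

Constraint C6: 3p + 12q = 30, which is not ≤ 21. All other constraints are satisfied.

not feasible — violates C6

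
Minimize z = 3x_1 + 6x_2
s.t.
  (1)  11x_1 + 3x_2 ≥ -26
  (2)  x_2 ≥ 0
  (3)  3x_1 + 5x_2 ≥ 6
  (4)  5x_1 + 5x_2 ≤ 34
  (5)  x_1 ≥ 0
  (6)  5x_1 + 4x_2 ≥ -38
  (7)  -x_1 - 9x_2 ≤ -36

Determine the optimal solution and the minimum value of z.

Vertices and z = 3x_1 + 6x_2:
  (0, 34/5) → z = 204/5
  (63/20, 73/20) → z = 627/20
  (0, 4) → z = 24

x_1 = 0, x_2 = 4, minimum z = 24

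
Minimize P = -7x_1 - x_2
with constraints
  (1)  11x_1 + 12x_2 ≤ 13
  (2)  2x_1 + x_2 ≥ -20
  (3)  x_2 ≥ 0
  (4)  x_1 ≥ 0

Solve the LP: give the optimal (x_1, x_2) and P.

Vertices and P = -7x_1 - x_2:
  (13/11, 0) → P = -91/11
  (0, 13/12) → P = -13/12
  (0, 0) → P = 0

At the optimal vertex, 11x_1 + 12x_2 = 13 and x_2 = 0.
Solving simultaneously gives x_1 = 13/11, x_2 = 0.

x_1 = 13/11, x_2 = 0, minimum P = -91/11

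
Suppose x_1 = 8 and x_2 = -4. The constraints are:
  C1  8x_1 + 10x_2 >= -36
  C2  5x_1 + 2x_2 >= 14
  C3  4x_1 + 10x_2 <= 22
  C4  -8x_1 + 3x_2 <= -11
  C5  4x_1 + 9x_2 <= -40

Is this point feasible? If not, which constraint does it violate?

not feasible — violates C5

Constraint C5: 4x_1 + 9x_2 = -4, which is not ≤ -40. All other constraints are satisfied.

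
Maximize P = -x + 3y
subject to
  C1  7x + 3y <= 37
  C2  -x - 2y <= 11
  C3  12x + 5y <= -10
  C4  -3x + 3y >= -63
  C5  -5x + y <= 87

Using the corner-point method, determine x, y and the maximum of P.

Vertices and P = -x + 3y:
  (35/19, -122/19) → P = -401/19
  (-185/11, 32/11) → P = 281/11
  (-445/37, 994/37) → P = 3427/37

At the optimal vertex, 12x + 5y = -10 and -5x + y = 87.
Solving simultaneously gives x = -445/37, y = 994/37.

x = -445/37, y = 994/37, maximum P = 3427/37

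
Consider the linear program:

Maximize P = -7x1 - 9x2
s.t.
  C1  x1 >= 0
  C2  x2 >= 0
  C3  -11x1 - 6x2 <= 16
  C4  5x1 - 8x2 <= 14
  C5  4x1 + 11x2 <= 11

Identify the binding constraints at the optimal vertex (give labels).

Extreme points and P = -7x1 - 9x2:
  (0, 0) → P = 0
  (0, 1) → P = -9
  (11/4, 0) → P = -77/4

The maximum is at (0, 0). Substituting into each constraint, equality holds for C1 and C2; the remaining constraints have slack.

C1 and C2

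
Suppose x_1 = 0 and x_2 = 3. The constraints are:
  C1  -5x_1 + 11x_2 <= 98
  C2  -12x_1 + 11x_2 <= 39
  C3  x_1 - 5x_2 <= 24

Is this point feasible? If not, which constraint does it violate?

feasible

C1: 33 ≤ 98 ✓
C2: 33 ≤ 39 ✓
C3: -15 ≤ 24 ✓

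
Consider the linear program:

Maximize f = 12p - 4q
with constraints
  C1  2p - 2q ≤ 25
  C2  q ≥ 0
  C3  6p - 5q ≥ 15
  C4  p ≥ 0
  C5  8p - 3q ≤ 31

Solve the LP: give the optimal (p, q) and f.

p = 5, q = 3, maximum f = 48

Feasible corners and f = 12p - 4q:
  (5/2, 0) → f = 30
  (31/8, 0) → f = 93/2
  (5, 3) → f = 48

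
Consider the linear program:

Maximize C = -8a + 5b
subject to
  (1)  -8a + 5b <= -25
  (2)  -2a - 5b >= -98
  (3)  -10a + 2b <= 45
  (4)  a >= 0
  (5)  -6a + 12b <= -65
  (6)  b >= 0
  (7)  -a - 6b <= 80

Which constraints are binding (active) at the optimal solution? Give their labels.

(5) and (6)

Corner points and C = -8a + 5b:
  (1501/54, 229/27) → C = -4859/27
  (49, 0) → C = -392
  (65/6, 0) → C = -260/3

The maximum is at (65/6, 0). Substituting into each constraint, equality holds for (5) and (6); the remaining constraints have slack.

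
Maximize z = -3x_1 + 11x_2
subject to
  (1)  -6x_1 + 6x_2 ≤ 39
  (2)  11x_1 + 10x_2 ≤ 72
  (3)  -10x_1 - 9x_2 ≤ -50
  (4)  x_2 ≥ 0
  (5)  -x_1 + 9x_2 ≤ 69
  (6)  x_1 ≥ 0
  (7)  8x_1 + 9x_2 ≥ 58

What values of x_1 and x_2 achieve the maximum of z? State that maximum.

Extreme points and z = -3x_1 + 11x_2:
  (1/3, 41/6) → z = 445/6
  (0, 13/2) → z = 143/2
  (68/19, 62/19) → z = 478/19
  (0, 58/9) → z = 638/9

At the optimal vertex, -6x_1 + 6x_2 = 39 and 11x_1 + 10x_2 = 72.
Solving simultaneously gives x_1 = 1/3, x_2 = 41/6.

x_1 = 1/3, x_2 = 41/6, maximum z = 445/6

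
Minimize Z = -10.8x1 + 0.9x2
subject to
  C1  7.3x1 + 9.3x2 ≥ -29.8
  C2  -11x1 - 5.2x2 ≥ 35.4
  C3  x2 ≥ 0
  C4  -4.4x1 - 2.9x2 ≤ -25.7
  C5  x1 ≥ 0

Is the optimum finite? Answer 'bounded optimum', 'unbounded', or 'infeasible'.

The boundaries -11x1 - 5.2x2 = 35.4 and -4.4x1 - 2.9x2 = -25.7 meet at (-11815/451, 1993/41), but that point violates x1 ≥ 0. Every candidate vertex is excluded by some other constraint, so the feasible region is empty.

infeasible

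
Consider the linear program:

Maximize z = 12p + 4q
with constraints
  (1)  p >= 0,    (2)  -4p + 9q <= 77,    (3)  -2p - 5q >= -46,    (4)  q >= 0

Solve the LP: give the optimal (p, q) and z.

Vertices and z = 12p + 4q:
  (0, 77/9) → z = 308/9
  (0, 0) → z = 0
  (29/38, 169/19) → z = 850/19
  (23, 0) → z = 276

At the optimal vertex, -2p - 5q = -46 and q = 0.
Solving simultaneously gives p = 23, q = 0.

p = 23, q = 0, maximum z = 276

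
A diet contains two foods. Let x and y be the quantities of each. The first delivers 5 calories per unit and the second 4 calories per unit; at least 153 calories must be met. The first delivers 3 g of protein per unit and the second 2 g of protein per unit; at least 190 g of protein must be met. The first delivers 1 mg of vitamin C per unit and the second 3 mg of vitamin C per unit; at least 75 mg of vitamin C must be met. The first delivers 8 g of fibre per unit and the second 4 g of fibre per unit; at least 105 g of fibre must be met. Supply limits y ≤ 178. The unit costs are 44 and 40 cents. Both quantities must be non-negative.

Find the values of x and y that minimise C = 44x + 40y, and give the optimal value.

The feasible region is unbounded (it extends along (1, 0)), but C strictly increases along every unbounded feasible direction, so there is no improving ray and the minimum is attained at a vertex.

The binding constraints are 3x + 2y = 190 and x + 3y = 75.
Solving simultaneously gives x = 60, y = 5.

x = 60, y = 5, minimum C = 2840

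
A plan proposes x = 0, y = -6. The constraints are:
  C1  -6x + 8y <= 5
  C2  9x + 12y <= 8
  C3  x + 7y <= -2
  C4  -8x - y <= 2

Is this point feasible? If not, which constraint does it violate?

Constraint C4: -8x - y = 6, which is not ≤ 2. All other constraints are satisfied.

not feasible — violates C4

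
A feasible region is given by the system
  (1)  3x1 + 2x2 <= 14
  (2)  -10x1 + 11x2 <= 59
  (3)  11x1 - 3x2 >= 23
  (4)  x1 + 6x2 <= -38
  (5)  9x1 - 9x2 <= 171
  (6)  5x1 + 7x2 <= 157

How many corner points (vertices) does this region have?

4

Of the 15 pairwise boundary intersections, those satisfying every inequality are:
  (10, -8)
  (52/5, -43/5)
  (8/23, -147/23)
  (-17/4, -93/4)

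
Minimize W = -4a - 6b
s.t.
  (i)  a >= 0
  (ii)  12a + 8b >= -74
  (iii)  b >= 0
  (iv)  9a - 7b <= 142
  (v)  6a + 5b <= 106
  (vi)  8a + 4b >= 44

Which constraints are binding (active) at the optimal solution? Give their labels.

(i) and (v)

Corner points and W = -4a - 6b:
  (0, 106/5) → W = -636/5
  (0, 11) → W = -66
  (142/9, 0) → W = -568/9
  (11/2, 0) → W = -22
  (484/29, 34/29) → W = -2140/29

The minimum is at (0, 106/5). Substituting into each constraint, equality holds for (i) and (v); the remaining constraints have slack.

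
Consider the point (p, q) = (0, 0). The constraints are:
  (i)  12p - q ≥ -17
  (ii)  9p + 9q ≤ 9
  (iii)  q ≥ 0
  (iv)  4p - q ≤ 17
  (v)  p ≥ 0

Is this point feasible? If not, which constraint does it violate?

feasible

(i): 0 ≥ -17 ✓
(ii): 0 ≤ 9 ✓
(iii): 0 ≥ 0 ✓
(iv): 0 ≤ 17 ✓
(v): 0 ≥ 0 ✓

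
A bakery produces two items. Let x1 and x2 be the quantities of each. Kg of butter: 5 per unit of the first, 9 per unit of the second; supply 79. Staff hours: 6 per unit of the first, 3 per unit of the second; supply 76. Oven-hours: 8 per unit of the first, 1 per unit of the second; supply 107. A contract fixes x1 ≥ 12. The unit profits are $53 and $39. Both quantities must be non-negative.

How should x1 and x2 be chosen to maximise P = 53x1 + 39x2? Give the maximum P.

x1 = 12, x2 = 4/3, maximum P = 688

Feasible corners and P = 53x1 + 39x2:
  (38/3, 0) → P = 2014/3
  (12, 0) → P = 636
  (12, 4/3) → P = 688

At the optimal vertex, 6x1 + 3x2 = 76 and x1 = 12.
Solving simultaneously gives x1 = 12, x2 = 4/3.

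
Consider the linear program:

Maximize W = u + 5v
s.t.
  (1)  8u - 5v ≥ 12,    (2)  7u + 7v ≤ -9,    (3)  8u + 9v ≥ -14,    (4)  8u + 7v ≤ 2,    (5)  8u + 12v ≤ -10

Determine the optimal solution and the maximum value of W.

The optimum lies where 8u - 5v = 12 and 7u + 7v = -9.
Solving simultaneously gives u = 3/7, v = -12/7.

u = 3/7, v = -12/7, maximum W = -57/7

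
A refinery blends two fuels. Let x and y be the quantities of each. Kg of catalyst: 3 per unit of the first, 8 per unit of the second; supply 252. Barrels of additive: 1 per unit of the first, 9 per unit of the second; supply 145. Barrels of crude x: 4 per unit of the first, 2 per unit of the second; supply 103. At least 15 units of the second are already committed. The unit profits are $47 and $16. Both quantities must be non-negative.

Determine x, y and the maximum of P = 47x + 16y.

Extreme points and P = 47x + 16y:
  (0, 145/9) → P = 2320/9
  (0, 15) → P = 240
  (10, 15) → P = 710

The optimum lies where x + 9y = 145 and y = 15.
Solving simultaneously gives x = 10, y = 15.

x = 10, y = 15, maximum P = 710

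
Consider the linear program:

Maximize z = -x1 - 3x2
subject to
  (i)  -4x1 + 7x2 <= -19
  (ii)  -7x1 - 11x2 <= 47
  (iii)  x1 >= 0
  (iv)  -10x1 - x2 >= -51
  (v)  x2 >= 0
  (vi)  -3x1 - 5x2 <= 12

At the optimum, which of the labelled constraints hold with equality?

(i) and (v)

Vertices and z = -x1 - 3x2:
  (188/37, 7/37) → z = -209/37
  (19/4, 0) → z = -19/4
  (51/10, 0) → z = -51/10

The maximum is at (19/4, 0). Substituting into each constraint, equality holds for (i) and (v); the remaining constraints have slack.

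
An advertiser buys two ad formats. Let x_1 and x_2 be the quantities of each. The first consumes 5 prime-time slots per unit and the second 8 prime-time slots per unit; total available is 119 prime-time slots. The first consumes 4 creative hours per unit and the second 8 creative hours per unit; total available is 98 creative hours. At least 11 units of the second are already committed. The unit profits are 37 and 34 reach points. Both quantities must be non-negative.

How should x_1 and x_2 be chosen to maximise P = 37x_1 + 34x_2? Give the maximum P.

Vertices and P = 37x_1 + 34x_2:
  (0, 49/4) → P = 833/2
  (0, 11) → P = 374
  (5/2, 11) → P = 933/2

The optimum lies where 4x_1 + 8x_2 = 98 and x_2 = 11.
Solving simultaneously gives x_1 = 5/2, x_2 = 11.

x_1 = 5/2, x_2 = 11, maximum P = 933/2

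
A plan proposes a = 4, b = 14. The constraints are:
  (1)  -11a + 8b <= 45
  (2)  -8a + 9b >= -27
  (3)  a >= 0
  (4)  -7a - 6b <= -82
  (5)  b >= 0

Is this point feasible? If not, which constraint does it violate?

not feasible — violates (1)

Constraint (1): -11a + 8b = 68, which is not ≤ 45. All other constraints are satisfied.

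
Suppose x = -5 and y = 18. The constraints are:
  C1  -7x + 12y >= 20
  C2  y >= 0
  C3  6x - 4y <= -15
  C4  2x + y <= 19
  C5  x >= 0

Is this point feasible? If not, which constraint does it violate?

Constraint C5: x = -5, which is not ≥ 0. All other constraints are satisfied.

not feasible — violates C5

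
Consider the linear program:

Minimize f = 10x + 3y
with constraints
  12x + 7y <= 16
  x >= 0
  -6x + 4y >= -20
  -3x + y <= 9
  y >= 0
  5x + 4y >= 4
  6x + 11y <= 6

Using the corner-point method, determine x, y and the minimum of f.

x = 20/31, y = 6/31, minimum f = 218/31

Feasible corners and f = 10x + 3y:
  (4/5, 0) → f = 8
  (1, 0) → f = 10
  (20/31, 6/31) → f = 218/31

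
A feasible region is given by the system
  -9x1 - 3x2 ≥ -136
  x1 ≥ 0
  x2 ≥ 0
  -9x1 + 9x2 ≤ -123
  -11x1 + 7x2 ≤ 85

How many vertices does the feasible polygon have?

3

The feasible vertices (each the meet of two boundaries and inside every other half-plane) are:
  (136/9, 0)
  (59/4, 13/12)
  (41/3, 0)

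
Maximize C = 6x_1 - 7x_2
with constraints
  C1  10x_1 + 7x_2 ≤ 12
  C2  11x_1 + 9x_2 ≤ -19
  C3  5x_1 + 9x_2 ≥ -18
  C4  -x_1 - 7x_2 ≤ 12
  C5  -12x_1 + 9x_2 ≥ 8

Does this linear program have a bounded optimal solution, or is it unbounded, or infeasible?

Extreme points and C = 6x_1 - 7x_2:
  (-27/23, -140/207) → C = -478/207
  (-26/17, -176/153) → C = -172/153
The feasible region has finitely many vertices and no improving ray; the maximum is -172/153 at (-26/17, -176/153).

bounded optimum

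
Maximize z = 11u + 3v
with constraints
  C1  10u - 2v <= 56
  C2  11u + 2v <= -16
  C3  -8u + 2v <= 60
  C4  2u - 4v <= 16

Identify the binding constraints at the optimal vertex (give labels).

C2 and C3

Extreme points and z = 11u + 3v:
  (-4, 14) → z = -2
  (-2/3, -13/3) → z = -61/3
  (-68/7, -62/7) → z = -934/7

The maximum is at (-4, 14). Substituting into each constraint, equality holds for C2 and C3; the remaining constraints have slack.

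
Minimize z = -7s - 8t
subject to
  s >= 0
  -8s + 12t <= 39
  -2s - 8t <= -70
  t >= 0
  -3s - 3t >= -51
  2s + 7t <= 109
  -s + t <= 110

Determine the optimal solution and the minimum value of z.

Feasible corners and z = -7s - 8t:
  (6, 29/4) → z = -100
  (33/4, 35/4) → z = -511/4
  (11, 6) → z = -125

s = 33/4, t = 35/4, minimum z = -511/4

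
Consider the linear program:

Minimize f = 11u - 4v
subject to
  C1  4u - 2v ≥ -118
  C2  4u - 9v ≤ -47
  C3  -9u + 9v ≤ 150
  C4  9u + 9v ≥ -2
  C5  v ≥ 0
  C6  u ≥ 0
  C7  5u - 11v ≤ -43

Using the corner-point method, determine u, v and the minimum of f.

u = 0, v = 50/3, minimum f = -200/3

Vertices and f = 11u - 4v:
  (0, 47/9) → f = -188/9
  (130, 63) → f = 1178
  (0, 50/3) → f = -200/3
The feasible region is unbounded (it extends along (1, 1), (11, 5)), but f strictly increases along every unbounded feasible direction, so there is no improving ray and the minimum is attained at a vertex.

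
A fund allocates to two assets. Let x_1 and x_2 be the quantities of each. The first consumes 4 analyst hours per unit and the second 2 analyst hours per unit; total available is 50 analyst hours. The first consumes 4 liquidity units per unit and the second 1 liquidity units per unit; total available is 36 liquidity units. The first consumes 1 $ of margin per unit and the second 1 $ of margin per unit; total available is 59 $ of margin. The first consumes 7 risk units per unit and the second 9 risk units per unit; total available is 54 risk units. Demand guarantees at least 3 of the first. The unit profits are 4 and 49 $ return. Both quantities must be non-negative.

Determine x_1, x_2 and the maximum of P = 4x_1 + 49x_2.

Extreme points and P = 4x_1 + 49x_2:
  (54/7, 0) → P = 216/7
  (3, 0) → P = 12
  (3, 11/3) → P = 575/3

The optimum lies where 7x_1 + 9x_2 = 54 and x_1 = 3.
Solving simultaneously gives x_1 = 3, x_2 = 11/3.

x_1 = 3, x_2 = 11/3, maximum P = 575/3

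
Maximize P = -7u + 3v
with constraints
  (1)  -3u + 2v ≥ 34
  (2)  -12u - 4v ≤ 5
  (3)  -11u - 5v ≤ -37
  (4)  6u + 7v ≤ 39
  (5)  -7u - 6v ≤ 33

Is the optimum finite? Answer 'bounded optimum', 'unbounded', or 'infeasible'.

infeasible

The boundaries -3u + 2v = 34 and -11u - 5v = -37 meet at (-96/37, 485/37), but that point violates 6u + 7v ≤ 39. Every candidate vertex is excluded by some other constraint, so the feasible region is empty.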